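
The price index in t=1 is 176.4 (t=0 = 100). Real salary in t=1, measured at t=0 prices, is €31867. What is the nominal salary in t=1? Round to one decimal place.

56213.4

Nominal = Real × (Index/100) = 31867 × (176.4/100)
        = 31867 × 1.764 = 56213.3880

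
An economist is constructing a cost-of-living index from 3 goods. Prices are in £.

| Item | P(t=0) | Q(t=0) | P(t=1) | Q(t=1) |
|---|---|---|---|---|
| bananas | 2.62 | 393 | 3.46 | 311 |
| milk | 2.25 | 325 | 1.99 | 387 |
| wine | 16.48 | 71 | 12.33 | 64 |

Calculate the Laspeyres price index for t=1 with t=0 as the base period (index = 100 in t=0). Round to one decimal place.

Laspeyres price index uses base-period quantities as weights.
ΣP(t=1)·Q(t=0) = 3.46×393 + 1.99×325 + 12.33×71 = 1359.78 + 646.75 + 875.43 = 2881.96
ΣP(t=0)·Q(t=0) = 2.62×393 + 2.25×325 + 16.48×71 = 1029.66 + 731.25 + 1170.08 = 2930.99
Index = 2881.96 / 2930.99 × 100 = 98.3272

98.3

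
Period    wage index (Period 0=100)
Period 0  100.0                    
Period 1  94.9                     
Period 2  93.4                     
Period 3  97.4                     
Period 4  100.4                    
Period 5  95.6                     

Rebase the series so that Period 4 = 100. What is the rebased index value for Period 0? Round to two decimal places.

99.60

Rebased(Period 0) = 100.0 / 100.4 × 100 = 99.6016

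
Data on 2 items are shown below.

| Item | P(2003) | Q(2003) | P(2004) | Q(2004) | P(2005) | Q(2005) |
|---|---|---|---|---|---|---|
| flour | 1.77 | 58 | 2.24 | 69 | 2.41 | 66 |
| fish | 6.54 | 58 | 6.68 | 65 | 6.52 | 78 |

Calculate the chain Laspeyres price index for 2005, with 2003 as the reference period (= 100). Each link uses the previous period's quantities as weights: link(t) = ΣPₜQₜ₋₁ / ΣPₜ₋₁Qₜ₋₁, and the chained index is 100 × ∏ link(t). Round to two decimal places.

Link 2003→2004:
ΣP(2004)Q(2003) = 2.24×58 + 6.68×58 = 129.92 + 387.44 = 517.36
ΣP(2003)Q(2003) = 1.77×58 + 6.54×58 = 102.66 + 379.32 = 481.98
link = 517.36/481.98 = 1.073406
Link 2004→2005:
ΣP(2005)Q(2004) = 2.41×69 + 6.52×65 = 166.29 + 423.8 = 590.09
ΣP(2004)Q(2004) = 2.24×69 + 6.68×65 = 154.56 + 434.2 = 588.76
link = 590.09/588.76 = 1.002259
Chained index = 100 × 1.073406 × 1.002259 = 107.5830

107.58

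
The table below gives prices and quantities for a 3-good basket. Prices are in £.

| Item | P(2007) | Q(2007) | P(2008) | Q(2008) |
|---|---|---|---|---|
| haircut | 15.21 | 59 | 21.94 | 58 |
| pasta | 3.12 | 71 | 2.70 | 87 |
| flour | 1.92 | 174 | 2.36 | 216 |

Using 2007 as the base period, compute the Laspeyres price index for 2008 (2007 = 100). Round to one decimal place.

Laspeyres price index uses base-period quantities as weights.
ΣP(2008)·Q(2007) = 21.94×59 + 2.70×71 + 2.36×174 = 1294.46 + 191.7 + 410.64 = 1896.8
ΣP(2007)·Q(2007) = 15.21×59 + 3.12×71 + 1.92×174 = 897.39 + 221.52 + 334.08 = 1452.99
Index = 1896.8 / 1452.99 × 100 = 130.5446

130.5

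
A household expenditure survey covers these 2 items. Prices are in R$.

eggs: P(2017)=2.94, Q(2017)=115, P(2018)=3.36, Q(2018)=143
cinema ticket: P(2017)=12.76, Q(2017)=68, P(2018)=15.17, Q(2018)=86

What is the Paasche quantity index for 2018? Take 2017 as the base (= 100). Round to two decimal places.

Paasche quantity index uses current-period prices as weights.
ΣP(2018)·Q(2018) = 3.36×143 + 15.17×86 = 480.48 + 1304.62 = 1785.1
ΣP(2018)·Q(2017) = 3.36×115 + 15.17×68 = 386.4 + 1031.56 = 1417.96
Index = 1785.1 / 1417.96 × 100 = 125.8921

125.89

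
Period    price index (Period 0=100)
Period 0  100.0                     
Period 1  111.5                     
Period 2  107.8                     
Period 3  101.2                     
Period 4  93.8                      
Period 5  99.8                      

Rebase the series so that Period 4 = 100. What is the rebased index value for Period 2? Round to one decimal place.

Rebased(Period 2) = 107.8 / 93.8 × 100 = 114.9254

114.9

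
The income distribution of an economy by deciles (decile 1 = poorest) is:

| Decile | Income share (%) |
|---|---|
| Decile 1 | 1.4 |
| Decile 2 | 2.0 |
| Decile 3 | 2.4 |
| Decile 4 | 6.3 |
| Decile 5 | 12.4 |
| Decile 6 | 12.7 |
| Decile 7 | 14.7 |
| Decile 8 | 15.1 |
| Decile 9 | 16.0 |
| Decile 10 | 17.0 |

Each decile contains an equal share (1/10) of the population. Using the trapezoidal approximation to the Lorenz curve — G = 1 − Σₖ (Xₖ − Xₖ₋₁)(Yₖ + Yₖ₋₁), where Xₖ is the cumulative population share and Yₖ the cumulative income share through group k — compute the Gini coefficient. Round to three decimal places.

0.327

Cumulative income shares Yₖ: 0.0140, 0.0340, 0.0580, 0.1210, 0.2450, 0.3720, 0.5190, 0.6700, 0.8300, 1.0000
Σ (Xₖ−Xₖ₋₁)(Yₖ+Yₖ₋₁) = (1/10)(0.0140+0.0000) + (1/10)(0.0340+0.0140) + (1/10)(0.0580+0.0340) + (1/10)(0.1210+0.0580) + (1/10)(0.2450+0.1210) + (1/10)(0.3720+0.2450) + (1/10)(0.5190+0.3720) + (1/10)(0.6700+0.5190) + (1/10)(0.8300+0.6700) + (1/10)(1.0000+0.8300)
  = 0.0014 + 0.0048 + 0.0092 + 0.0179 + 0.0366 + 0.0617 + 0.0891 + 0.1189 + 0.1500 + 0.1830 = 0.6726
G = 1 − 0.6726 = 0.3274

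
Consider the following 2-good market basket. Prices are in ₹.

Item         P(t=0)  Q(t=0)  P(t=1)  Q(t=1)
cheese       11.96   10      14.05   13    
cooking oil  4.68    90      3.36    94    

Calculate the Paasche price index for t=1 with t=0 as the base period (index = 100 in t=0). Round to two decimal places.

83.72

Paasche price index uses current-period quantities as weights.
ΣP(t=1)·Q(t=1) = 14.05×13 + 3.36×94 = 182.65 + 315.84 = 498.49
ΣP(t=0)·Q(t=1) = 11.96×13 + 4.68×94 = 155.48 + 439.92 = 595.4
Index = 498.49 / 595.4 × 100 = 83.7235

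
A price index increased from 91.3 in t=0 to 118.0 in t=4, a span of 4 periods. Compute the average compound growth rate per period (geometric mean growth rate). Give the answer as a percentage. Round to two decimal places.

6.62%

Growth factor = (118.0/91.3)^(1/4) = (1.292442)^(1/4) = 1.066235
Growth rate = 1.066235 − 1 = 0.066235 = 6.6235%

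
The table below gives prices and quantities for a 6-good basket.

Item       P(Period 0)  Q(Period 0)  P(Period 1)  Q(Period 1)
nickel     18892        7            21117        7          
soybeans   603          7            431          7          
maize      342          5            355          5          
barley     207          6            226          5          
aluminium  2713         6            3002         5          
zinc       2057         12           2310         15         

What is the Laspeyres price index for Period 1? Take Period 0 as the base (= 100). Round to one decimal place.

110.7

Laspeyres price index uses base-period quantities as weights.
ΣP(Period 1)·Q(Period 0) = 21117×7 + 431×7 + 355×5 + 226×6 + 3002×6 + 2310×12 = 147819 + 3017 + 1775 + 1356 + 18012 + 27720 = 199699
ΣP(Period 0)·Q(Period 0) = 18892×7 + 603×7 + 342×5 + 207×6 + 2713×6 + 2057×12 = 132244 + 4221 + 1710 + 1242 + 16278 + 24684 = 180379
Index = 199699 / 180379 × 100 = 110.7108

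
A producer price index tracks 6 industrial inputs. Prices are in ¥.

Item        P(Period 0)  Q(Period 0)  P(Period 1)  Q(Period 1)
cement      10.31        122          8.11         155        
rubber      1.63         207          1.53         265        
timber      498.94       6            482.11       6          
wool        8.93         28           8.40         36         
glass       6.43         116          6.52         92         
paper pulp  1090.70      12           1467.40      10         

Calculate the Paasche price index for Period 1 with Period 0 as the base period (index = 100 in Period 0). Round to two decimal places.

119.52

Paasche price index uses current-period quantities as weights.
ΣP(Period 1)·Q(Period 1) = 8.11×155 + 1.53×265 + 482.11×6 + 8.40×36 + 6.52×92 + 1467.40×10 = 1257.05 + 405.45 + 2892.66 + 302.4 + 599.84 + 14674 = 20131.4
ΣP(Period 0)·Q(Period 1) = 10.31×155 + 1.63×265 + 498.94×6 + 8.93×36 + 6.43×92 + 1090.70×10 = 1598.05 + 431.95 + 2993.64 + 321.48 + 591.56 + 10907 = 16843.68
Index = 20131.4 / 16843.68 × 100 = 119.5190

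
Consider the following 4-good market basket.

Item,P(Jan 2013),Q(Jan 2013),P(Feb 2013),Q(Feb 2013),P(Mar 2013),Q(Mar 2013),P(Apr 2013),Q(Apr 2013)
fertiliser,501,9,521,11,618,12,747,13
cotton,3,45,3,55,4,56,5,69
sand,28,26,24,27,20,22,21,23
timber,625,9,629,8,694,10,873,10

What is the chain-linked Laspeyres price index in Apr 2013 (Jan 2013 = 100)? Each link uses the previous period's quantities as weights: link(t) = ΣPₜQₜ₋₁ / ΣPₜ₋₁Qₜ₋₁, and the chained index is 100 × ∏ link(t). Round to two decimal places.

Link Jan 2013→Feb 2013:
ΣP(Feb 2013)Q(Jan 2013) = 521×9 + 3×45 + 24×26 + 629×9 = 4689 + 135 + 624 + 5661 = 11109
ΣP(Jan 2013)Q(Jan 2013) = 501×9 + 3×45 + 28×26 + 625×9 = 4509 + 135 + 728 + 5625 = 10997
link = 11109/10997 = 1.010185
Link Feb 2013→Mar 2013:
ΣP(Mar 2013)Q(Feb 2013) = 618×11 + 4×55 + 20×27 + 694×8 = 6798 + 220 + 540 + 5552 = 13110
ΣP(Feb 2013)Q(Feb 2013) = 521×11 + 3×55 + 24×27 + 629×8 = 5731 + 165 + 648 + 5032 = 11576
link = 13110/11576 = 1.132516
Link Mar 2013→Apr 2013:
ΣP(Apr 2013)Q(Mar 2013) = 747×12 + 5×56 + 21×22 + 873×10 = 8964 + 280 + 462 + 8730 = 18436
ΣP(Mar 2013)Q(Mar 2013) = 618×12 + 4×56 + 20×22 + 694×10 = 7416 + 224 + 440 + 6940 = 15020
link = 18436/15020 = 1.227430
Chained index = 100 × 1.010185 × 1.132516 × 1.227430 = 140.4241

140.42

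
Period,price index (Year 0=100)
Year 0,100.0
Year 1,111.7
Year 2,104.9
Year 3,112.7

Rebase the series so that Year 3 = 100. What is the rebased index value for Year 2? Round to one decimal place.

93.1

Rebased(Year 2) = 104.9 / 112.7 × 100 = 93.0790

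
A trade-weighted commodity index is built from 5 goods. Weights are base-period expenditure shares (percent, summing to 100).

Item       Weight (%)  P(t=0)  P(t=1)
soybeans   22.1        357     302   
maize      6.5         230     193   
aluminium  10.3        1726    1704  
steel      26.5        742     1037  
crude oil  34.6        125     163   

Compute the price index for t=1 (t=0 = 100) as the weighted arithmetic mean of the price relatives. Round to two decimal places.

soybeans: 22.1 × (302/357) = 22.1 × 0.845938 = 18.6952
maize: 6.5 × (193/230) = 6.5 × 0.839130 = 5.4543
aluminium: 10.3 × (1704/1726) = 10.3 × 0.987254 = 10.1687
steel: 26.5 × (1037/742) = 26.5 × 1.397574 = 37.0357
crude oil: 34.6 × (163/125) = 34.6 × 1.304000 = 45.1184
Index = Σ wᵢ·(p₁ᵢ/p₀ᵢ) = 18.6952 + 5.4543 + 10.1687 + 37.0357 + 45.1184 = 116.4724

116.47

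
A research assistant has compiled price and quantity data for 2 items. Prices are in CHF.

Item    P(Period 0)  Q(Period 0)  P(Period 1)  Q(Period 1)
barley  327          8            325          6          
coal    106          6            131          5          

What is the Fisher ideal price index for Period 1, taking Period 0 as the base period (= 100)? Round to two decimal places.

104.33

Laspeyres component (base-period weights):
ΣP(Period 1)Q(Period 0) = 325×8 + 131×6 = 2600 + 786 = 3386
ΣP(Period 0)Q(Period 0) = 327×8 + 106×6 = 2616 + 636 = 3252
L = 3386 / 3252 × 100 = 104.1205
Paasche component (current-period weights):
ΣP(Period 1)Q(Period 1) = 325×6 + 131×5 = 1950 + 655 = 2605
ΣP(Period 0)Q(Period 1) = 327×6 + 106×5 = 1962 + 530 = 2492
P = 2605 / 2492 × 100 = 104.5345
Fisher = √(L × P) = √(104.1205 × 104.5345) = 104.3273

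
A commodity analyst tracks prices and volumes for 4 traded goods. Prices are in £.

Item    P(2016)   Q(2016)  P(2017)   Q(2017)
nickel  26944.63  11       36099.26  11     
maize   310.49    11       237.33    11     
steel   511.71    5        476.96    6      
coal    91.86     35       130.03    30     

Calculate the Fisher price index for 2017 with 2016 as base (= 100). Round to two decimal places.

133.03

Laspeyres component (base-period weights):
ΣP(2017)Q(2016) = 36099.26×11 + 237.33×11 + 476.96×5 + 130.03×35 = 397091.86 + 2610.63 + 2384.8 + 4551.05 = 406638.34
ΣP(2016)Q(2016) = 26944.63×11 + 310.49×11 + 511.71×5 + 91.86×35 = 296390.93 + 3415.39 + 2558.55 + 3215.1 = 305579.97
L = 406638.34 / 305579.97 × 100 = 133.0710
Paasche component (current-period weights):
ΣP(2017)Q(2017) = 36099.26×11 + 237.33×11 + 476.96×6 + 130.03×30 = 397091.86 + 2610.63 + 2861.76 + 3900.9 = 406465.15
ΣP(2016)Q(2017) = 26944.63×11 + 310.49×11 + 511.71×6 + 91.86×30 = 296390.93 + 3415.39 + 3070.26 + 2755.8 = 305632.38
P = 406465.15 / 305632.38 × 100 = 132.9915
Fisher = √(L × P) = √(133.0710 × 132.9915) = 133.0313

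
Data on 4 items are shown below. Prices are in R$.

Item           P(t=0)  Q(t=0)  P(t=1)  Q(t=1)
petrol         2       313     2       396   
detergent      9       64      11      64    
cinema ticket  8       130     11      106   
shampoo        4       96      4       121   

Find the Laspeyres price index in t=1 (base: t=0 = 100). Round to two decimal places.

119.73

Laspeyres price index uses base-period quantities as weights.
ΣP(t=1)·Q(t=0) = 2×313 + 11×64 + 11×130 + 4×96 = 626 + 704 + 1430 + 384 = 3144
ΣP(t=0)·Q(t=0) = 2×313 + 9×64 + 8×130 + 4×96 = 626 + 576 + 1040 + 384 = 2626
Index = 3144 / 2626 × 100 = 119.7258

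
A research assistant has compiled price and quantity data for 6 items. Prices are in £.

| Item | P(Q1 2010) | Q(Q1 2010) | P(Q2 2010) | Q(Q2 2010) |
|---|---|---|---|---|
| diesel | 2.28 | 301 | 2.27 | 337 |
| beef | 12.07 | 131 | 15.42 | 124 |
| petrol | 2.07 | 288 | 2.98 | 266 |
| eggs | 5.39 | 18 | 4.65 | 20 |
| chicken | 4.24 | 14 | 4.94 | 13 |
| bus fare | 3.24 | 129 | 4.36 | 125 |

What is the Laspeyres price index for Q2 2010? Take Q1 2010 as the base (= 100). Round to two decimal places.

124.40

Laspeyres price index uses base-period quantities as weights.
ΣP(Q2 2010)·Q(Q1 2010) = 2.27×301 + 15.42×131 + 2.98×288 + 4.65×18 + 4.94×14 + 4.36×129 = 683.27 + 2020.02 + 858.24 + 83.7 + 69.16 + 562.44 = 4276.83
ΣP(Q1 2010)·Q(Q1 2010) = 2.28×301 + 12.07×131 + 2.07×288 + 5.39×18 + 4.24×14 + 3.24×129 = 686.28 + 1581.17 + 596.16 + 97.02 + 59.36 + 417.96 = 3437.95
Index = 4276.83 / 3437.95 × 100 = 124.4006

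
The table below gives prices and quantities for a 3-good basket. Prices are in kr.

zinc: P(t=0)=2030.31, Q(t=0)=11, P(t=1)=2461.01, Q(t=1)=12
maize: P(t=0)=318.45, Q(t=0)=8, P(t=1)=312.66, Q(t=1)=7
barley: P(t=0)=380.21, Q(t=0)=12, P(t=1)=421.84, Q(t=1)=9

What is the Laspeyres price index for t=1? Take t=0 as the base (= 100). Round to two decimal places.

117.63

Laspeyres price index uses base-period quantities as weights.
ΣP(t=1)·Q(t=0) = 2461.01×11 + 312.66×8 + 421.84×12 = 27071.11 + 2501.28 + 5062.08 = 34634.47
ΣP(t=0)·Q(t=0) = 2030.31×11 + 318.45×8 + 380.21×12 = 22333.41 + 2547.6 + 4562.52 = 29443.53
Index = 34634.47 / 29443.53 × 100 = 117.6302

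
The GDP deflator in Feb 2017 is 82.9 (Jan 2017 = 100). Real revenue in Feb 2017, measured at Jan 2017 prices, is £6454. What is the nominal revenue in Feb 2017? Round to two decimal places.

Nominal = Real × (Index/100) = 6454 × (82.9/100)
        = 6454 × 0.829 = 5350.3660

5350.37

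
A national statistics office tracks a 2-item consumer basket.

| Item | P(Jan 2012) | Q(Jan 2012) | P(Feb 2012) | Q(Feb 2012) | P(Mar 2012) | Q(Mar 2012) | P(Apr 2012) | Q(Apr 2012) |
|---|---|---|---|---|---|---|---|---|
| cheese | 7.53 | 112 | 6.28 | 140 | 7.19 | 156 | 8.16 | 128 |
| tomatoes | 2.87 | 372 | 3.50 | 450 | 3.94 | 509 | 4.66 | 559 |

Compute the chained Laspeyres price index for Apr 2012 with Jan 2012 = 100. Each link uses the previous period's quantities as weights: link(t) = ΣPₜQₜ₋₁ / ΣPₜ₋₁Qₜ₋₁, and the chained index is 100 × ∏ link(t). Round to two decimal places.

138.53

Link Jan 2012→Feb 2012:
ΣP(Feb 2012)Q(Jan 2012) = 6.28×112 + 3.50×372 = 703.36 + 1302 = 2005.36
ΣP(Jan 2012)Q(Jan 2012) = 7.53×112 + 2.87×372 = 843.36 + 1067.64 = 1911
link = 2005.36/1911 = 1.049377
Link Feb 2012→Mar 2012:
ΣP(Mar 2012)Q(Feb 2012) = 7.19×140 + 3.94×450 = 1006.6 + 1773 = 2779.6
ΣP(Feb 2012)Q(Feb 2012) = 6.28×140 + 3.50×450 = 879.2 + 1575 = 2454.2
link = 2779.6/2454.2 = 1.132589
Link Mar 2012→Apr 2012:
ΣP(Apr 2012)Q(Mar 2012) = 8.16×156 + 4.66×509 = 1272.96 + 2371.94 = 3644.9
ΣP(Mar 2012)Q(Mar 2012) = 7.19×156 + 3.94×509 = 1121.64 + 2005.46 = 3127.1
link = 3644.9/3127.1 = 1.165585
Chained index = 100 × 1.049377 × 1.132589 × 1.165585 = 138.5313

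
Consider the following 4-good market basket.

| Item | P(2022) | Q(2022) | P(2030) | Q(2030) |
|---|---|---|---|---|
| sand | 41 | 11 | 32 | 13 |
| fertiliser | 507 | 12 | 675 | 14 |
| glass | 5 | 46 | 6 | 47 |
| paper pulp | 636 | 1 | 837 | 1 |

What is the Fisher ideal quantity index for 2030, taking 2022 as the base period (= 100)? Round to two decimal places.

Laspeyres component (base-period weights):
ΣP(2022)Q(2030) = 41×13 + 507×14 + 5×47 + 636×1 = 533 + 7098 + 235 + 636 = 8502
ΣP(2022)Q(2022) = 41×11 + 507×12 + 5×46 + 636×1 = 451 + 6084 + 230 + 636 = 7401
L = 8502 / 7401 × 100 = 114.8764
Paasche component (current-period weights):
ΣP(2030)Q(2030) = 32×13 + 675×14 + 6×47 + 837×1 = 416 + 9450 + 282 + 837 = 10985
ΣP(2030)Q(2022) = 32×11 + 675×12 + 6×46 + 837×1 = 352 + 8100 + 276 + 837 = 9565
P = 10985 / 9565 × 100 = 114.8458
Fisher = √(L × P) = √(114.8764 × 114.8458) = 114.8611

114.86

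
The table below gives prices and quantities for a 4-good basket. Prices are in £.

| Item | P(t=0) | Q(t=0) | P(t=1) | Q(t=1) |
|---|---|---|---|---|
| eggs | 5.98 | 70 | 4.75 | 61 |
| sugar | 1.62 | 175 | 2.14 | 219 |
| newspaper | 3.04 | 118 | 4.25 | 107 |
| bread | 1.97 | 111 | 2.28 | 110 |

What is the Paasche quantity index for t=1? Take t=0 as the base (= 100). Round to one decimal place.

Paasche quantity index uses current-period prices as weights.
ΣP(t=1)·Q(t=1) = 4.75×61 + 2.14×219 + 4.25×107 + 2.28×110 = 289.75 + 468.66 + 454.75 + 250.8 = 1463.96
ΣP(t=1)·Q(t=0) = 4.75×70 + 2.14×175 + 4.25×118 + 2.28×111 = 332.5 + 374.5 + 501.5 + 253.08 = 1461.58
Index = 1463.96 / 1461.58 × 100 = 100.1628

100.2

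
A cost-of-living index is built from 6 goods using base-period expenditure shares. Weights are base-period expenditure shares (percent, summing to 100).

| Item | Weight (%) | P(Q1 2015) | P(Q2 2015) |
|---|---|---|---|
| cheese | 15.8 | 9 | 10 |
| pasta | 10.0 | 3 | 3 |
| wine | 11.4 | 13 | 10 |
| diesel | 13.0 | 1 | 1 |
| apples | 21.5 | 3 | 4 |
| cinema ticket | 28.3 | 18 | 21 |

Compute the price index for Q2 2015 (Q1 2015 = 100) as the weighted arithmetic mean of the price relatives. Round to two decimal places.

cheese: 15.8 × (10/9) = 15.8 × 1.111111 = 17.5556
pasta: 10.0 × (3/3) = 10.0 × 1.000000 = 10.0000
wine: 11.4 × (10/13) = 11.4 × 0.769231 = 8.7692
diesel: 13.0 × (1/1) = 13.0 × 1.000000 = 13.0000
apples: 21.5 × (4/3) = 21.5 × 1.333333 = 28.6667
cinema ticket: 28.3 × (21/18) = 28.3 × 1.166667 = 33.0167
Index = Σ wᵢ·(p₁ᵢ/p₀ᵢ) = 17.5556 + 10.0000 + 8.7692 + 13.0000 + 28.6667 + 33.0167 = 111.0081

111.01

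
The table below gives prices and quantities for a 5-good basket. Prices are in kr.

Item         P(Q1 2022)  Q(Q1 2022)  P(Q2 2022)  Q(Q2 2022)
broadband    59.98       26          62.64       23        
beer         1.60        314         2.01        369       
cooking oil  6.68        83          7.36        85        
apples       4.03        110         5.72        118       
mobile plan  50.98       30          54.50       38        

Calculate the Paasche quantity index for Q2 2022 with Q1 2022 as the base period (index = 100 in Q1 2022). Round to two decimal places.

Paasche quantity index uses current-period prices as weights.
ΣP(Q2 2022)·Q(Q2 2022) = 62.64×23 + 2.01×369 + 7.36×85 + 5.72×118 + 54.50×38 = 1440.72 + 741.69 + 625.6 + 674.96 + 2071 = 5553.97
ΣP(Q2 2022)·Q(Q1 2022) = 62.64×26 + 2.01×314 + 7.36×83 + 5.72×110 + 54.50×30 = 1628.64 + 631.14 + 610.88 + 629.2 + 1635 = 5134.86
Index = 5553.97 / 5134.86 × 100 = 108.1621

108.16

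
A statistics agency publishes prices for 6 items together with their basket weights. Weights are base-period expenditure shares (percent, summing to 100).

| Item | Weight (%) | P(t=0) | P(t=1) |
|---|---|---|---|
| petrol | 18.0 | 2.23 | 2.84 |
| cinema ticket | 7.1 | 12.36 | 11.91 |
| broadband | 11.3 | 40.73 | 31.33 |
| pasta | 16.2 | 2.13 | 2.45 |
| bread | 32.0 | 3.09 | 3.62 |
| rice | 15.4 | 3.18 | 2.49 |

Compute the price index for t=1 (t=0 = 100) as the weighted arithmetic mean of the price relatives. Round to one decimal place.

petrol: 18.0 × (2.84/2.23) = 18.0 × 1.273543 = 22.9238
cinema ticket: 7.1 × (11.91/12.36) = 7.1 × 0.963592 = 6.8415
broadband: 11.3 × (31.33/40.73) = 11.3 × 0.769212 = 8.6921
pasta: 16.2 × (2.45/2.13) = 16.2 × 1.150235 = 18.6338
bread: 32.0 × (3.62/3.09) = 32.0 × 1.171521 = 37.4887
rice: 15.4 × (2.49/3.18) = 15.4 × 0.783019 = 12.0585
Index = Σ wᵢ·(p₁ᵢ/p₀ᵢ) = 22.9238 + 6.8415 + 8.6921 + 18.6338 + 37.4887 + 12.0585 = 106.6383

106.6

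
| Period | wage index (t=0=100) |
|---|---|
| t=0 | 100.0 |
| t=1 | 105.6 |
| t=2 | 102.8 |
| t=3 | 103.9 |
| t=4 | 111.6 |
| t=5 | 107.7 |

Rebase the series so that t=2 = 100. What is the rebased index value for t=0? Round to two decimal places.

Rebased(t=0) = 100.0 / 102.8 × 100 = 97.2763

97.28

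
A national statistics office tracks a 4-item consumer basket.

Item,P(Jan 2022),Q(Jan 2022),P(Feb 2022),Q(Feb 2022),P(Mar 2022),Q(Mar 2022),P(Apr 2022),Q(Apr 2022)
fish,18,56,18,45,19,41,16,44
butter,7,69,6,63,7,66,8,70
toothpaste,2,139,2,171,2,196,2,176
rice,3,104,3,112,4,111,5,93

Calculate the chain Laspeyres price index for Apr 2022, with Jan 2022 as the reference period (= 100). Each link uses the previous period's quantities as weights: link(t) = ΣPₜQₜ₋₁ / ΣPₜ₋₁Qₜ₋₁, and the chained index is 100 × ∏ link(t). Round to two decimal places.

110.89

Link Jan 2022→Feb 2022:
ΣP(Feb 2022)Q(Jan 2022) = 18×56 + 6×69 + 2×139 + 3×104 = 1008 + 414 + 278 + 312 = 2012
ΣP(Jan 2022)Q(Jan 2022) = 18×56 + 7×69 + 2×139 + 3×104 = 1008 + 483 + 278 + 312 = 2081
link = 2012/2081 = 0.966843
Link Feb 2022→Mar 2022:
ΣP(Mar 2022)Q(Feb 2022) = 19×45 + 7×63 + 2×171 + 4×112 = 855 + 441 + 342 + 448 = 2086
ΣP(Feb 2022)Q(Feb 2022) = 18×45 + 6×63 + 2×171 + 3×112 = 810 + 378 + 342 + 336 = 1866
link = 2086/1866 = 1.117899
Link Mar 2022→Apr 2022:
ΣP(Apr 2022)Q(Mar 2022) = 16×41 + 8×66 + 2×196 + 5×111 = 656 + 528 + 392 + 555 = 2131
ΣP(Mar 2022)Q(Mar 2022) = 19×41 + 7×66 + 2×196 + 4×111 = 779 + 462 + 392 + 444 = 2077
link = 2131/2077 = 1.025999
Chained index = 100 × 0.966843 × 1.117899 × 1.025999 = 110.8934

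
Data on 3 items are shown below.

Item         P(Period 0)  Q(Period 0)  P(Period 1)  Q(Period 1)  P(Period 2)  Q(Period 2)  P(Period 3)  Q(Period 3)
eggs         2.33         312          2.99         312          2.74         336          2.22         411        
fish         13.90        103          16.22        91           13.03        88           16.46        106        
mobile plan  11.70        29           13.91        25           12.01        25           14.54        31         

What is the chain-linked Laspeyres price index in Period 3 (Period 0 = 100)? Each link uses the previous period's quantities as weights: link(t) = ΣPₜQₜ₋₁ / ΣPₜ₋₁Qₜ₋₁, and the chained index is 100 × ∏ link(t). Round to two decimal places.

Link Period 0→Period 1:
ΣP(Period 1)Q(Period 0) = 2.99×312 + 16.22×103 + 13.91×29 = 932.88 + 1670.66 + 403.39 = 3006.93
ΣP(Period 0)Q(Period 0) = 2.33×312 + 13.90×103 + 11.70×29 = 726.96 + 1431.7 + 339.3 = 2497.96
link = 3006.93/2497.96 = 1.203754
Link Period 1→Period 2:
ΣP(Period 2)Q(Period 1) = 2.74×312 + 13.03×91 + 12.01×25 = 854.88 + 1185.73 + 300.25 = 2340.86
ΣP(Period 1)Q(Period 1) = 2.99×312 + 16.22×91 + 13.91×25 = 932.88 + 1476.02 + 347.75 = 2756.65
link = 2340.86/2756.65 = 0.849168
Link Period 2→Period 3:
ΣP(Period 3)Q(Period 2) = 2.22×336 + 16.46×88 + 14.54×25 = 745.92 + 1448.48 + 363.5 = 2557.9
ΣP(Period 2)Q(Period 2) = 2.74×336 + 13.03×88 + 12.01×25 = 920.64 + 1146.64 + 300.25 = 2367.53
link = 2557.9/2367.53 = 1.080409
Chained index = 100 × 1.203754 × 0.849168 × 1.080409 = 110.4383

110.44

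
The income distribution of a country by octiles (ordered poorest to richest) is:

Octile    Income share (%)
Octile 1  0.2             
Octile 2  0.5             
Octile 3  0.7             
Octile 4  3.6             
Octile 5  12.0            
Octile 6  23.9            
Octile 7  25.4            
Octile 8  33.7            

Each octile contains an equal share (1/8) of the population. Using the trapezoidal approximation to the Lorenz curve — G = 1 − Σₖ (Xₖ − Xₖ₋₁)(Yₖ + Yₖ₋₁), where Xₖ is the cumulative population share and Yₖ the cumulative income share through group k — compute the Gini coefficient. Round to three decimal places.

Cumulative income shares Yₖ: 0.0020, 0.0070, 0.0140, 0.0500, 0.1700, 0.4090, 0.6630, 1.0000
Σ (Xₖ−Xₖ₋₁)(Yₖ+Yₖ₋₁) = (1/8)(0.0020+0.0000) + (1/8)(0.0070+0.0020) + (1/8)(0.0140+0.0070) + (1/8)(0.0500+0.0140) + (1/8)(0.1700+0.0500) + (1/8)(0.4090+0.1700) + (1/8)(0.6630+0.4090) + (1/8)(1.0000+0.6630)
  = 0.0003 + 0.0011 + 0.0026 + 0.0080 + 0.0275 + 0.0724 + 0.1340 + 0.2079 = 0.4537
G = 1 − 0.4537 = 0.5463

0.546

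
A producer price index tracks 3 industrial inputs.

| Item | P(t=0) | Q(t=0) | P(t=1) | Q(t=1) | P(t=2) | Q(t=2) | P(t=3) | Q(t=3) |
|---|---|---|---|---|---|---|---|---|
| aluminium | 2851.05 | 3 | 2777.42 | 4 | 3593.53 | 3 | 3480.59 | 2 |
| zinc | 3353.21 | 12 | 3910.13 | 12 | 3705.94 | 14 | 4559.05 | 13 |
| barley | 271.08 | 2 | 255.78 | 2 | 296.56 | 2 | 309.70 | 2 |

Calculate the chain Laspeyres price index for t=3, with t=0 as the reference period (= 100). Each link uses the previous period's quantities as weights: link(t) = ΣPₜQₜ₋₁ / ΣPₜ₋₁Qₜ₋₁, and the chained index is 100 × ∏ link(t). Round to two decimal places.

135.87

Link t=0→t=1:
ΣP(t=1)Q(t=0) = 2777.42×3 + 3910.13×12 + 255.78×2 = 8332.26 + 46921.56 + 511.56 = 55765.38
ΣP(t=0)Q(t=0) = 2851.05×3 + 3353.21×12 + 271.08×2 = 8553.15 + 40238.52 + 542.16 = 49333.83
link = 55765.38/49333.83 = 1.130368
Link t=1→t=2:
ΣP(t=2)Q(t=1) = 3593.53×4 + 3705.94×12 + 296.56×2 = 14374.12 + 44471.28 + 593.12 = 59438.52
ΣP(t=1)Q(t=1) = 2777.42×4 + 3910.13×12 + 255.78×2 = 11109.68 + 46921.56 + 511.56 = 58542.8
link = 59438.52/58542.8 = 1.015300
Link t=2→t=3:
ΣP(t=3)Q(t=2) = 3480.59×3 + 4559.05×14 + 309.70×2 = 10441.77 + 63826.7 + 619.4 = 74887.87
ΣP(t=2)Q(t=2) = 3593.53×3 + 3705.94×14 + 296.56×2 = 10780.59 + 51883.16 + 593.12 = 63256.87
link = 74887.87/63256.87 = 1.183869
Chained index = 100 × 1.130368 × 1.015300 × 1.183869 = 135.8683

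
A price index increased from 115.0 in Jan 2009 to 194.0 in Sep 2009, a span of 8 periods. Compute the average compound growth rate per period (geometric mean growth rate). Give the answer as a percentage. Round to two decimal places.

Growth factor = (194.0/115.0)^(1/8) = (1.686957)^(1/8) = 1.067549
Growth rate = 1.067549 − 1 = 0.067549 = 6.7549%

6.75%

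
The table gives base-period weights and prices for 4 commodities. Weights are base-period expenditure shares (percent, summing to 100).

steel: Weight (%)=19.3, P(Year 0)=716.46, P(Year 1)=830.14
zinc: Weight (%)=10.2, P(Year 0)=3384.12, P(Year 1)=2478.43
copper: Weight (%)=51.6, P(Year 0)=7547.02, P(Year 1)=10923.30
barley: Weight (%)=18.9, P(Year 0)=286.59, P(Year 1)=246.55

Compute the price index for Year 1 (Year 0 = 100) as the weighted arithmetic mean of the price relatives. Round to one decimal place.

steel: 19.3 × (830.14/716.46) = 19.3 × 1.158669 = 22.3623
zinc: 10.2 × (2478.43/3384.12) = 10.2 × 0.732371 = 7.4702
copper: 51.6 × (10923.30/7547.02) = 51.6 × 1.447366 = 74.6841
barley: 18.9 × (246.55/286.59) = 18.9 × 0.860288 = 16.2594
Index = Σ wᵢ·(p₁ᵢ/p₀ᵢ) = 22.3623 + 7.4702 + 74.6841 + 16.2594 = 120.7760

120.8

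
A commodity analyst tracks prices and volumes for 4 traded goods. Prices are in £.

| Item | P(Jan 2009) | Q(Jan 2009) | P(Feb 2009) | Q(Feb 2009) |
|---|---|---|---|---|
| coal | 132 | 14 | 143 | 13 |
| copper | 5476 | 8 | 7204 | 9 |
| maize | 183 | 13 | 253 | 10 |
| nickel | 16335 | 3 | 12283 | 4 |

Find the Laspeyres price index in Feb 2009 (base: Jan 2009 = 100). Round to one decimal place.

Laspeyres price index uses base-period quantities as weights.
ΣP(Feb 2009)·Q(Jan 2009) = 143×14 + 7204×8 + 253×13 + 12283×3 = 2002 + 57632 + 3289 + 36849 = 99772
ΣP(Jan 2009)·Q(Jan 2009) = 132×14 + 5476×8 + 183×13 + 16335×3 = 1848 + 43808 + 2379 + 49005 = 97040
Index = 99772 / 97040 × 100 = 102.8153

102.8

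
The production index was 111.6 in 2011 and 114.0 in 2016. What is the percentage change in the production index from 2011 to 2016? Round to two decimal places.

2.15%

Change = (114.0 − 111.6) / 111.6 × 100
       = 2.4 / 111.6 × 100 = 2.1505%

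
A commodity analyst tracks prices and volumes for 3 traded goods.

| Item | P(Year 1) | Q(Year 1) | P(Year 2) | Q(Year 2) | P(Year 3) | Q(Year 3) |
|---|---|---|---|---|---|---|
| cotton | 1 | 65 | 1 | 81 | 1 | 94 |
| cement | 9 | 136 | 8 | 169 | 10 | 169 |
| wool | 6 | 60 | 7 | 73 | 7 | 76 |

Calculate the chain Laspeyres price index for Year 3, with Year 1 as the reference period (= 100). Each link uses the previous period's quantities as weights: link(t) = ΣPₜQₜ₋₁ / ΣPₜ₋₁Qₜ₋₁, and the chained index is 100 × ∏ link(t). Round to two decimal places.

Link Year 1→Year 2:
ΣP(Year 2)Q(Year 1) = 1×65 + 8×136 + 7×60 = 65 + 1088 + 420 = 1573
ΣP(Year 1)Q(Year 1) = 1×65 + 9×136 + 6×60 = 65 + 1224 + 360 = 1649
link = 1573/1649 = 0.953911
Link Year 2→Year 3:
ΣP(Year 3)Q(Year 2) = 1×81 + 10×169 + 7×73 = 81 + 1690 + 511 = 2282
ΣP(Year 2)Q(Year 2) = 1×81 + 8×169 + 7×73 = 81 + 1352 + 511 = 1944
link = 2282/1944 = 1.173868
Chained index = 100 × 0.953911 × 1.173868 = 111.9766

111.98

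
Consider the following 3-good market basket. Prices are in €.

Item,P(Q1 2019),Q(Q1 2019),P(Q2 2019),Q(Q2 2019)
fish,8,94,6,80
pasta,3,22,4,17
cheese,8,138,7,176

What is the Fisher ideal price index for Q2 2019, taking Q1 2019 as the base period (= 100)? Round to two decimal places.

Laspeyres component (base-period weights):
ΣP(Q2 2019)Q(Q1 2019) = 6×94 + 4×22 + 7×138 = 564 + 88 + 966 = 1618
ΣP(Q1 2019)Q(Q1 2019) = 8×94 + 3×22 + 8×138 = 752 + 66 + 1104 = 1922
L = 1618 / 1922 × 100 = 84.1831
Paasche component (current-period weights):
ΣP(Q2 2019)Q(Q2 2019) = 6×80 + 4×17 + 7×176 = 480 + 68 + 1232 = 1780
ΣP(Q1 2019)Q(Q2 2019) = 8×80 + 3×17 + 8×176 = 640 + 51 + 1408 = 2099
P = 1780 / 2099 × 100 = 84.8023
Fisher = √(L × P) = √(84.1831 × 84.8023) = 84.4921

84.49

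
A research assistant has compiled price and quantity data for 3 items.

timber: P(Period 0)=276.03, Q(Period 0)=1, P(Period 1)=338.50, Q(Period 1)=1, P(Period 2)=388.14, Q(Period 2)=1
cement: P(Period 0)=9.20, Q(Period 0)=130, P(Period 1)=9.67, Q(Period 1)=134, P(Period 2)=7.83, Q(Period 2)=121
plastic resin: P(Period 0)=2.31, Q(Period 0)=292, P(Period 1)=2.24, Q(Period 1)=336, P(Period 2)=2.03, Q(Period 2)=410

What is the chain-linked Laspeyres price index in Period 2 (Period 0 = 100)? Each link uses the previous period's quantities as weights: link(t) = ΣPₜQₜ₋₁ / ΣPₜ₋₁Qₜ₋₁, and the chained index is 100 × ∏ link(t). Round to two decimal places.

Link Period 0→Period 1:
ΣP(Period 1)Q(Period 0) = 338.50×1 + 9.67×130 + 2.24×292 = 338.5 + 1257.1 + 654.08 = 2249.68
ΣP(Period 0)Q(Period 0) = 276.03×1 + 9.20×130 + 2.31×292 = 276.03 + 1196 + 674.52 = 2146.55
link = 2249.68/2146.55 = 1.048045
Link Period 1→Period 2:
ΣP(Period 2)Q(Period 1) = 388.14×1 + 7.83×134 + 2.03×336 = 388.14 + 1049.22 + 682.08 = 2119.44
ΣP(Period 1)Q(Period 1) = 338.50×1 + 9.67×134 + 2.24×336 = 338.5 + 1295.78 + 752.64 = 2386.92
link = 2119.44/2386.92 = 0.887939
Chained index = 100 × 1.048045 × 0.887939 = 93.0600

93.06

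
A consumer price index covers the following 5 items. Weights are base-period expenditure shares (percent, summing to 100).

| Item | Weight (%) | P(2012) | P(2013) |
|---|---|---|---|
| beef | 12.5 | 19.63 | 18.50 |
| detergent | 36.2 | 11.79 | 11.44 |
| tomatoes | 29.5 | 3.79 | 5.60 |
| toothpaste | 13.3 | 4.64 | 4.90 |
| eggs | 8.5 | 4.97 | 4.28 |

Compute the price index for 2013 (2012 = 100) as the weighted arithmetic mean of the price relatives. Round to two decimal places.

111.86

beef: 12.5 × (18.50/19.63) = 12.5 × 0.942435 = 11.7804
detergent: 36.2 × (11.44/11.79) = 36.2 × 0.970314 = 35.1254
tomatoes: 29.5 × (5.60/3.79) = 29.5 × 1.477573 = 43.5884
toothpaste: 13.3 × (4.90/4.64) = 13.3 × 1.056034 = 14.0453
eggs: 8.5 × (4.28/4.97) = 8.5 × 0.861167 = 7.3199
Index = Σ wᵢ·(p₁ᵢ/p₀ᵢ) = 11.7804 + 35.1254 + 43.5884 + 14.0453 + 7.3199 = 111.8594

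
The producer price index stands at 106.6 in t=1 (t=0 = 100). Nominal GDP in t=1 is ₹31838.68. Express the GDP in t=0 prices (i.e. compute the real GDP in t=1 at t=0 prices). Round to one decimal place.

29867.4

Real = Nominal ÷ (Index/100) = 31838.68 ÷ (106.6/100)
     = 31838.68 ÷ 1.066 = 29867.4296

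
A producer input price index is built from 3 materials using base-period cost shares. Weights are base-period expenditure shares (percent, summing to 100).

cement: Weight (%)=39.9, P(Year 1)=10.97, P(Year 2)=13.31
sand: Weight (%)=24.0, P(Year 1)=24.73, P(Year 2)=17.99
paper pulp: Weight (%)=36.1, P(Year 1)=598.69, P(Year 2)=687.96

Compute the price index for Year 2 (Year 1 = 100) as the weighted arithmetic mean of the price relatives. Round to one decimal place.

cement: 39.9 × (13.31/10.97) = 39.9 × 1.213309 = 48.4110
sand: 24.0 × (17.99/24.73) = 24.0 × 0.727457 = 17.4590
paper pulp: 36.1 × (687.96/598.69) = 36.1 × 1.149109 = 41.4828
Index = Σ wᵢ·(p₁ᵢ/p₀ᵢ) = 48.4110 + 17.4590 + 41.4828 = 107.3528

107.4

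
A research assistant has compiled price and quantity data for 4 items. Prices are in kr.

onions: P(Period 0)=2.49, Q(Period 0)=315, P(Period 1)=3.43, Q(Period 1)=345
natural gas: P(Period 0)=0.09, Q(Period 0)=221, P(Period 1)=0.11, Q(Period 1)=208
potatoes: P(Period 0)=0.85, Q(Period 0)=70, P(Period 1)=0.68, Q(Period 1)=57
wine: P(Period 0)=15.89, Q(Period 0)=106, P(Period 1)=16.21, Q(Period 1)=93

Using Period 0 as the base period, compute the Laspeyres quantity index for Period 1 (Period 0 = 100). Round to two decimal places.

94.35

Laspeyres quantity index uses base-period prices as weights.
ΣP(Period 0)·Q(Period 1) = 2.49×345 + 0.09×208 + 0.85×57 + 15.89×93 = 859.05 + 18.72 + 48.45 + 1477.77 = 2403.99
ΣP(Period 0)·Q(Period 0) = 2.49×315 + 0.09×221 + 0.85×70 + 15.89×106 = 784.35 + 19.89 + 59.5 + 1684.34 = 2548.08
Index = 2403.99 / 2548.08 × 100 = 94.3452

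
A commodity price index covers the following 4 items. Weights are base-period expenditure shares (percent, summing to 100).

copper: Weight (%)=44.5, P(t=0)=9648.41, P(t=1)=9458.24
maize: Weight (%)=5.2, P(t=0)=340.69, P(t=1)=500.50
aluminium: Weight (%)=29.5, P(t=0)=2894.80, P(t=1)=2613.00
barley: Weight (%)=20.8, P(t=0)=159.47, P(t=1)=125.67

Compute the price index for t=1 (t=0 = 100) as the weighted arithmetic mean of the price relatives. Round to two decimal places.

94.28

copper: 44.5 × (9458.24/9648.41) = 44.5 × 0.980290 = 43.6229
maize: 5.2 × (500.50/340.69) = 5.2 × 1.469077 = 7.6392
aluminium: 29.5 × (2613.00/2894.80) = 29.5 × 0.902653 = 26.6283
barley: 20.8 × (125.67/159.47) = 20.8 × 0.788048 = 16.3914
Index = Σ wᵢ·(p₁ᵢ/p₀ᵢ) = 43.6229 + 7.6392 + 26.6283 + 16.3914 = 94.2818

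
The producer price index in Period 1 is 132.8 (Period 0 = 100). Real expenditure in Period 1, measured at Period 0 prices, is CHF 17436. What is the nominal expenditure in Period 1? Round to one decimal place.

Nominal = Real × (Index/100) = 17436 × (132.8/100)
        = 17436 × 1.328 = 23155.0080

23155.0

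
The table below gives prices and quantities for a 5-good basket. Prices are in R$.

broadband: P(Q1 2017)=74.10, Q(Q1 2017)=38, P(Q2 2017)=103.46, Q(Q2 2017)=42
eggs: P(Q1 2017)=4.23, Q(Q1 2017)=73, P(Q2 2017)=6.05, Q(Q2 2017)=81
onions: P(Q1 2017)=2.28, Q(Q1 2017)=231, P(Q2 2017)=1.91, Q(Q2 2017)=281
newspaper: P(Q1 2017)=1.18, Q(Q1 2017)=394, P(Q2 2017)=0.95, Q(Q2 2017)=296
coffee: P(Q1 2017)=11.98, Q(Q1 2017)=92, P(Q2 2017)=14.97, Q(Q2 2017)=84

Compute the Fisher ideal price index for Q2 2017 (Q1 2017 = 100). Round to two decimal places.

126.30

Laspeyres component (base-period weights):
ΣP(Q2 2017)Q(Q1 2017) = 103.46×38 + 6.05×73 + 1.91×231 + 0.95×394 + 14.97×92 = 3931.48 + 441.65 + 441.21 + 374.3 + 1377.24 = 6565.88
ΣP(Q1 2017)Q(Q1 2017) = 74.10×38 + 4.23×73 + 2.28×231 + 1.18×394 + 11.98×92 = 2815.8 + 308.79 + 526.68 + 464.92 + 1102.16 = 5218.35
L = 6565.88 / 5218.35 × 100 = 125.8229
Paasche component (current-period weights):
ΣP(Q2 2017)Q(Q2 2017) = 103.46×42 + 6.05×81 + 1.91×281 + 0.95×296 + 14.97×84 = 4345.32 + 490.05 + 536.71 + 281.2 + 1257.48 = 6910.76
ΣP(Q1 2017)Q(Q2 2017) = 74.10×42 + 4.23×81 + 2.28×281 + 1.18×296 + 11.98×84 = 3112.2 + 342.63 + 640.68 + 349.28 + 1006.32 = 5451.11
P = 6910.76 / 5451.11 × 100 = 126.7771
Fisher = √(L × P) = √(125.8229 × 126.7771) = 126.2991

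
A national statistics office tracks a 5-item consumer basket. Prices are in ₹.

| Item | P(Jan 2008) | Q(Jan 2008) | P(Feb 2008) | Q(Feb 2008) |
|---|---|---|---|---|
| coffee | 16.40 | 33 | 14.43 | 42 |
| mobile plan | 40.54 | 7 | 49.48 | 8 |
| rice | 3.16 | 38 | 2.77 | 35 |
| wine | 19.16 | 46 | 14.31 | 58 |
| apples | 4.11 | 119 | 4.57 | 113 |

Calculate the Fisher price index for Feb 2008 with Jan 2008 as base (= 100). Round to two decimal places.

Laspeyres component (base-period weights):
ΣP(Feb 2008)Q(Jan 2008) = 14.43×33 + 49.48×7 + 2.77×38 + 14.31×46 + 4.57×119 = 476.19 + 346.36 + 105.26 + 658.26 + 543.83 = 2129.9
ΣP(Jan 2008)Q(Jan 2008) = 16.40×33 + 40.54×7 + 3.16×38 + 19.16×46 + 4.11×119 = 541.2 + 283.78 + 120.08 + 881.36 + 489.09 = 2315.51
L = 2129.9 / 2315.51 × 100 = 91.9841
Paasche component (current-period weights):
ΣP(Feb 2008)Q(Feb 2008) = 14.43×42 + 49.48×8 + 2.77×35 + 14.31×58 + 4.57×113 = 606.06 + 395.84 + 96.95 + 829.98 + 516.41 = 2445.24
ΣP(Jan 2008)Q(Feb 2008) = 16.40×42 + 40.54×8 + 3.16×35 + 19.16×58 + 4.11×113 = 688.8 + 324.32 + 110.6 + 1111.28 + 464.43 = 2699.43
P = 2445.24 / 2699.43 × 100 = 90.5836
Fisher = √(L × P) = √(91.9841 × 90.5836) = 91.2811

91.28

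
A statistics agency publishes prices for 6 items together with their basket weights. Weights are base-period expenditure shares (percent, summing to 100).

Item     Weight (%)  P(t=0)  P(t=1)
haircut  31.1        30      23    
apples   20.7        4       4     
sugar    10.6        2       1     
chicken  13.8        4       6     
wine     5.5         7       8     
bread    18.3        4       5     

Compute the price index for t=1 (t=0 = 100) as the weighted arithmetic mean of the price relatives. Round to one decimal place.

99.7

haircut: 31.1 × (23/30) = 31.1 × 0.766667 = 23.8433
apples: 20.7 × (4/4) = 20.7 × 1.000000 = 20.7000
sugar: 10.6 × (1/2) = 10.6 × 0.500000 = 5.3000
chicken: 13.8 × (6/4) = 13.8 × 1.500000 = 20.7000
wine: 5.5 × (8/7) = 5.5 × 1.142857 = 6.2857
bread: 18.3 × (5/4) = 18.3 × 1.250000 = 22.8750
Index = Σ wᵢ·(p₁ᵢ/p₀ᵢ) = 23.8433 + 20.7000 + 5.3000 + 20.7000 + 6.2857 + 22.8750 = 99.7040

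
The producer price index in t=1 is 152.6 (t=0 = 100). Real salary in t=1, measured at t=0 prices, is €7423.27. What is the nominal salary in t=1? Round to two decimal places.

11327.91

Nominal = Real × (Index/100) = 7423.27 × (152.6/100)
        = 7423.27 × 1.526 = 11327.9100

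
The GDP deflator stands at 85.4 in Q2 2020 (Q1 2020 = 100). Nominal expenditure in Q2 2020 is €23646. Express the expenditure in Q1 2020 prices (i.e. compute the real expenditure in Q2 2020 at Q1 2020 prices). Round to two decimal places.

Real = Nominal ÷ (Index/100) = 23646 ÷ (85.4/100)
     = 23646 ÷ 0.854 = 27688.5246

27688.52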